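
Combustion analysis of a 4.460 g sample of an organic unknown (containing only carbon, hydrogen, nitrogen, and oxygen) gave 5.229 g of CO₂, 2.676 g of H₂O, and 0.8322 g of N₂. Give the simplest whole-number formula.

mol C = 5.229 g CO₂ ÷ 44.009 g/mol = 0.11882 mol
mol H = 2 × 2.676 g H₂O ÷ 18.015 g/mol = 0.29709 mol
mol N = 2 × 0.8322 g N₂ ÷ 28.014 g/mol = 0.059413 mol
mass O = 4.460 − (1.4271 + 0.29946 + 0.83220) = 1.9012 g → mol O = 1.9012 ÷ 15.999 = 0.11883 mol
Divide by the smallest (0.059413 mol): C 2.000, H 5.000, N 1.000, O 2.000

C2H5NO2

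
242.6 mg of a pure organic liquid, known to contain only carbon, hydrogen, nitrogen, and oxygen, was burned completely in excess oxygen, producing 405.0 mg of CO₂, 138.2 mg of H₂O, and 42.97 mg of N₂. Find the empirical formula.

mol C = 0.4050 g CO₂ ÷ 44.009 g/mol = 0.0092027 mol
mol H = 2 × 0.1382 g H₂O ÷ 18.015 g/mol = 0.015343 mol
mol N = 2 × 0.04297 g N₂ ÷ 28.014 g/mol = 0.0030678 mol
mass O = 0.2426 − (0.11053 + 0.015466 + 0.042970) = 0.073631 g → mol O = 0.073631 ÷ 15.999 = 0.0046022 mol
Divide by the smallest (0.0030678 mol): C 3.000, H 5.001, N 1.000, O 1.500
Multiplying each by 2 gives whole numbers: C 6.00, H 10.00, N 2.00, O 3.00

C6H10N2O3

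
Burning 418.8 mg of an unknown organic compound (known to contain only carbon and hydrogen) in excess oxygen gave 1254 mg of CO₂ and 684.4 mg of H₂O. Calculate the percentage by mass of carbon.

81.72%

mol C = 1.254 g CO₂ ÷ 44.009 g/mol = 0.028494 mol
mol H = 2 × 0.6844 g H₂O ÷ 18.015 g/mol = 0.075981 mol
mass % C = 0.34224 g ÷ 0.4188 g × 100%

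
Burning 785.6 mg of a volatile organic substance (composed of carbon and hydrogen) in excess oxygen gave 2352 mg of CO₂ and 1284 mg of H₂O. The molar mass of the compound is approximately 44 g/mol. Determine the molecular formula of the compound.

C3H8

mol C = 2.352 g CO₂ ÷ 44.009 g/mol = 0.053444 mol
mol H = 2 × 1.284 g H₂O ÷ 18.015 g/mol = 0.14255 mol
Divide by the smallest (0.053444 mol): C 1.000, H 2.667
Multiplying each by 3 gives whole numbers: C 3.00, H 8.00
Empirical formula: C3H8
Empirical-formula mass = 44.10 g/mol; 44 ÷ 44.10 ≈ 1, so the molecular formula is C3H8.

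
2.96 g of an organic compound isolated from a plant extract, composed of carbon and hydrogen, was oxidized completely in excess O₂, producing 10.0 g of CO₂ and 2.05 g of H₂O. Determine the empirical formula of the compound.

mol C = 10.0 g CO₂ ÷ 44.009 g/mol = 0.2272 mol
mol H = 2 × 2.05 g H₂O ÷ 18.015 g/mol = 0.2276 mol
Divide by the smallest (0.2272 mol): C 1.000, H 1.002

CH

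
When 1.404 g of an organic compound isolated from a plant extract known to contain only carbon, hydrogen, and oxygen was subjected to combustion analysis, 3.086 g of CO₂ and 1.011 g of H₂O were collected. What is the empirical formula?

mol C = 3.086 g CO₂ ÷ 44.009 g/mol = 0.070122 mol
mol H = 2 × 1.011 g H₂O ÷ 18.015 g/mol = 0.11224 mol
mass O = 1.404 − (0.84224 + 0.11314) = 0.44863 g → mol O = 0.44863 ÷ 15.999 = 0.028041 mol
Divide by the smallest (0.028041 mol): C 2.501, H 4.003, O 1.000
Multiplying each by 2 gives whole numbers: C 5.00, H 8.01, O 2.00

C5H8O2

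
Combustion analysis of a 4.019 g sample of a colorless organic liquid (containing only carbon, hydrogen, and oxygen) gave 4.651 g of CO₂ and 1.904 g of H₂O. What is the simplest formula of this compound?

mol C = 4.651 g CO₂ ÷ 44.009 g/mol = 0.10568 mol
mol H = 2 × 1.904 g H₂O ÷ 18.015 g/mol = 0.21138 mol
mass O = 4.019 − (1.2694 + 0.21307) = 2.5366 g → mol O = 2.5366 ÷ 15.999 = 0.15855 mol
Divide by the smallest (0.10568 mol): C 1.000, H 2.000, O 1.500
Multiplying each by 2 gives whole numbers: C 2.00, H 4.00, O 3.00

C2H4O3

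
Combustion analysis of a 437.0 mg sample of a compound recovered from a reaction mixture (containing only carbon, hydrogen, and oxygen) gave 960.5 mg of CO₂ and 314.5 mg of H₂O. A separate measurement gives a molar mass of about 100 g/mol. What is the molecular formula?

C5H8O2

mol C = 0.9605 g CO₂ ÷ 44.009 g/mol = 0.021825 mol
mol H = 2 × 0.3145 g H₂O ÷ 18.015 g/mol = 0.034915 mol
mass O = 0.4370 − (0.26214 + 0.035195) = 0.13966 g → mol O = 0.13966 ÷ 15.999 = 0.0087296 mol
Divide by the smallest (0.0087296 mol): C 2.500, H 4.000, O 1.000
Multiplying each by 2 gives whole numbers: C 5.00, H 8.00, O 2.00
Empirical formula: C5H8O2
Empirical-formula mass = 100.12 g/mol; 100 ÷ 100.12 ≈ 1, so the molecular formula is C5H8O2.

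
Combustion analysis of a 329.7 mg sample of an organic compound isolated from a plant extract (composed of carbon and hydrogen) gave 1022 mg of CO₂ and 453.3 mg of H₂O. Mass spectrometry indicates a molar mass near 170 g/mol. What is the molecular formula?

mol C = 1.022 g CO₂ ÷ 44.009 g/mol = 0.023223 mol
mol H = 2 × 0.4533 g H₂O ÷ 18.015 g/mol = 0.050325 mol
Divide by the smallest (0.023223 mol): C 1.000, H 2.167
Multiplying each by 6 gives whole numbers: C 6.00, H 13.00
Empirical formula: C6H13
Empirical-formula mass = 85.17 g/mol; 170 ÷ 85.17 ≈ 2, so the molecular formula is C12H26.

C12H26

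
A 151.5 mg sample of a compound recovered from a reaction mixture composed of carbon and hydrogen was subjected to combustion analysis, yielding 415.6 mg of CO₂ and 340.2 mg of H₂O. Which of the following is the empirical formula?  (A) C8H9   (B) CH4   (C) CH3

(B) CH4

mol C = 0.4156 g CO₂ ÷ 44.009 g/mol = 0.0094435 mol
mol H = 2 × 0.3402 g H₂O ÷ 18.015 g/mol = 0.037769 mol
Divide by the smallest (0.0094435 mol): C 1.000, H 3.999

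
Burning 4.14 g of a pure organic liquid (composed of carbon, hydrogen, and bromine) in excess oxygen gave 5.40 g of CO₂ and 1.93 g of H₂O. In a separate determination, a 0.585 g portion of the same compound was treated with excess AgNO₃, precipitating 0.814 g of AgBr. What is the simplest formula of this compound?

mol C = 5.40 g CO₂ ÷ 44.009 g/mol = 0.1227 mol
mol H = 2 × 1.93 g H₂O ÷ 18.015 g/mol = 0.2143 mol
From the AgBr data: mol Br per gram of compound = (0.814 ÷ 187.772) ÷ 0.585 = 0.007410 mol/g, so in the 4.14 g combustion sample mol Br = 0.03068 mol
Divide by the smallest (0.03068 mol): C 4.000, H 6.984, Br 1.000

C4H7Br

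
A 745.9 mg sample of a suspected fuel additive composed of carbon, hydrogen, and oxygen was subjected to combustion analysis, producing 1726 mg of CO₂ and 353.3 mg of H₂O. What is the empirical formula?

C8H8O3

mol C = 1.726 g CO₂ ÷ 44.009 g/mol = 0.039219 mol
mol H = 2 × 0.3533 g H₂O ÷ 18.015 g/mol = 0.039223 mol
mass O = 0.7459 − (0.47106 + 0.039537) = 0.23530 g → mol O = 0.23530 ÷ 15.999 = 0.014707 mol
Divide by the smallest (0.014707 mol): C 2.667, H 2.667, O 1.000
Multiplying each by 3 gives whole numbers: C 8.00, H 8.00, O 3.00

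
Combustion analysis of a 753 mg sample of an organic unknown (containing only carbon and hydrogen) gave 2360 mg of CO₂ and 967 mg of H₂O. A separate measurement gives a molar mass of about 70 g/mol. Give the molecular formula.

C5H10

mol C = 2.36 g CO₂ ÷ 44.009 g/mol = 0.05363 mol
mol H = 2 × 0.967 g H₂O ÷ 18.015 g/mol = 0.1074 mol
Divide by the smallest (0.05363 mol): C 1.000, H 2.002
Empirical formula: CH2
Empirical-formula mass = 14.03 g/mol; 70 ÷ 14.03 ≈ 5, so the molecular formula is C5H10.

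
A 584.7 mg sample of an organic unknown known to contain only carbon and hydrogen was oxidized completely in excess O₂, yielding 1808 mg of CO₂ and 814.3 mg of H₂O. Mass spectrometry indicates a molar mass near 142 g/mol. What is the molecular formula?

C10H22

mol C = 1.808 g CO₂ ÷ 44.009 g/mol = 0.041083 mol
mol H = 2 × 0.8143 g H₂O ÷ 18.015 g/mol = 0.090402 mol
Divide by the smallest (0.041083 mol): C 1.000, H 2.201
Multiplying each by 5 gives whole numbers: C 5.00, H 11.00
Empirical formula: C5H11
Empirical-formula mass = 71.14 g/mol; 142 ÷ 71.14 ≈ 2, so the molecular formula is C10H22.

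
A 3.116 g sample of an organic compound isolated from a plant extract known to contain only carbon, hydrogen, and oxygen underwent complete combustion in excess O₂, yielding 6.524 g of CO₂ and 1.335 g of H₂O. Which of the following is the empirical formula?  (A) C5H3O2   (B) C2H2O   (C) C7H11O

mol C = 6.524 g CO₂ ÷ 44.009 g/mol = 0.14824 mol
mol H = 2 × 1.335 g H₂O ÷ 18.015 g/mol = 0.14821 mol
mass O = 3.116 − (1.7805 + 0.14940) = 1.1861 g → mol O = 1.1861 ÷ 15.999 = 0.074134 mol
Divide by the smallest (0.074134 mol): C 2.000, H 1.999, O 1.000

(B) C2H2O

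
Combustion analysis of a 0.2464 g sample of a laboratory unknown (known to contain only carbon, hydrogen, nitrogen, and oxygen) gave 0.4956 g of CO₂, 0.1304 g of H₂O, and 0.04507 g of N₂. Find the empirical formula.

mol C = 0.4956 g CO₂ ÷ 44.009 g/mol = 0.011261 mol
mol H = 2 × 0.1304 g H₂O ÷ 18.015 g/mol = 0.014477 mol
mol N = 2 × 0.04507 g N₂ ÷ 28.014 g/mol = 0.0032177 mol
mass O = 0.2464 − (0.13526 + 0.014593 + 0.045070) = 0.051477 g → mol O = 0.051477 ÷ 15.999 = 0.0032175 mol
Divide by the smallest (0.0032175 mol): C 3.500, H 4.499, N 1.000, O 1.000
Multiplying each by 2 gives whole numbers: C 7.00, H 9.00, N 2.00, O 2.00

C7H9N2O2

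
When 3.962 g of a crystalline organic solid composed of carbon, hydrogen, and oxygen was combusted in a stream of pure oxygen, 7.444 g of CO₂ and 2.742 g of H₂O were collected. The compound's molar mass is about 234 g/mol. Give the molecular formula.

C10H18O6

mol C = 7.444 g CO₂ ÷ 44.009 g/mol = 0.16915 mol
mol H = 2 × 2.742 g H₂O ÷ 18.015 g/mol = 0.30441 mol
mass O = 3.962 − (2.0316 + 0.30685) = 1.6235 g → mol O = 1.6235 ÷ 15.999 = 0.10148 mol
Divide by the smallest (0.10148 mol): C 1.667, H 3.000, O 1.000
Multiplying each by 3 gives whole numbers: C 5.00, H 9.00, O 3.00
Empirical formula: C5H9O3
Empirical-formula mass = 117.12 g/mol; 234 ÷ 117.12 ≈ 2, so the molecular formula is C10H18O6.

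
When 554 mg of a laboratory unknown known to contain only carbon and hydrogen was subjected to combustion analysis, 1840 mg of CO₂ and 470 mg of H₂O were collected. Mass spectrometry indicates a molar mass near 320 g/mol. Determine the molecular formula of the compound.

C24H30

mol C = 1.84 g CO₂ ÷ 44.009 g/mol = 0.04181 mol
mol H = 2 × 0.470 g H₂O ÷ 18.015 g/mol = 0.05218 mol
Divide by the smallest (0.04181 mol): C 1.000, H 1.248
Multiplying each by 4 gives whole numbers: C 4.00, H 4.99
Empirical formula: C4H5
Empirical-formula mass = 53.08 g/mol; 320 ÷ 53.08 ≈ 6, so the molecular formula is C24H30.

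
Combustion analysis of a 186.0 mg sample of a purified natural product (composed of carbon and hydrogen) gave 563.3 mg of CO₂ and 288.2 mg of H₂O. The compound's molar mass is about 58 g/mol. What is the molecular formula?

C4H10

mol C = 0.5633 g CO₂ ÷ 44.009 g/mol = 0.012800 mol
mol H = 2 × 0.2882 g H₂O ÷ 18.015 g/mol = 0.031996 mol
Divide by the smallest (0.012800 mol): C 1.000, H 2.500
Multiplying each by 2 gives whole numbers: C 2.00, H 5.00
Empirical formula: C2H5
Empirical-formula mass = 29.06 g/mol; 58 ÷ 29.06 ≈ 2, so the molecular formula is C4H10.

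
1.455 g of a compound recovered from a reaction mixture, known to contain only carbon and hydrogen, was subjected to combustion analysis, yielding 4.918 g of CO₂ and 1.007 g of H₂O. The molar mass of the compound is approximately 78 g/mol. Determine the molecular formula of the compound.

C6H6

mol C = 4.918 g CO₂ ÷ 44.009 g/mol = 0.11175 mol
mol H = 2 × 1.007 g H₂O ÷ 18.015 g/mol = 0.11180 mol
Divide by the smallest (0.11175 mol): C 1.000, H 1.000
Empirical formula: CH
Empirical-formula mass = 13.02 g/mol; 78 ÷ 13.02 ≈ 6, so the molecular formula is C6H6.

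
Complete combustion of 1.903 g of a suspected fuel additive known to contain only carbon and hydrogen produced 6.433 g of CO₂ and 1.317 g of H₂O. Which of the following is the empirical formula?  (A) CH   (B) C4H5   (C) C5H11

(A) CH

mol C = 6.433 g CO₂ ÷ 44.009 g/mol = 0.14617 mol
mol H = 2 × 1.317 g H₂O ÷ 18.015 g/mol = 0.14621 mol
Divide by the smallest (0.14617 mol): C 1.000, H 1.000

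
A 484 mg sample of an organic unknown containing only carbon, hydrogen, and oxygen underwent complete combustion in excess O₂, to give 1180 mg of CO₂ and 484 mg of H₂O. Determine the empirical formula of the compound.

mol C = 1.18 g CO₂ ÷ 44.009 g/mol = 0.02681 mol
mol H = 2 × 0.484 g H₂O ÷ 18.015 g/mol = 0.05373 mol
mass O = 0.484 − (0.3220 + 0.05416) = 0.1078 g → mol O = 0.1078 ÷ 15.999 = 0.006737 mol
Divide by the smallest (0.006737 mol): C 3.980, H 7.975, O 1.000

C4H8O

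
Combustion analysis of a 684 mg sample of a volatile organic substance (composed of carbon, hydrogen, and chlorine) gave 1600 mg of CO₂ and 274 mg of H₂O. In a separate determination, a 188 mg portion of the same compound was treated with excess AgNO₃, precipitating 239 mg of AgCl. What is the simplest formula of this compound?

C6H5Cl

mol C = 1.60 g CO₂ ÷ 44.009 g/mol = 0.03636 mol
mol H = 2 × 0.274 g H₂O ÷ 18.015 g/mol = 0.03042 mol
From the AgCl data: mol Cl per gram of compound = (0.239 ÷ 143.318) ÷ 0.188 = 0.008870 mol/g, so in the 0.684 g combustion sample mol Cl = 0.006067 mol
Divide by the smallest (0.006067 mol): C 5.992, H 5.014, Cl 1.000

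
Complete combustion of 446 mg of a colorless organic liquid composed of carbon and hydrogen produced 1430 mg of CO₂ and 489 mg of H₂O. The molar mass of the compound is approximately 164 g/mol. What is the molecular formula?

C12H20

mol C = 1.43 g CO₂ ÷ 44.009 g/mol = 0.03249 mol
mol H = 2 × 0.489 g H₂O ÷ 18.015 g/mol = 0.05429 mol
Divide by the smallest (0.03249 mol): C 1.000, H 1.671
Multiplying each by 3 gives whole numbers: C 3.00, H 5.01
Empirical formula: C3H5
Empirical-formula mass = 41.07 g/mol; 164 ÷ 41.07 ≈ 4, so the molecular formula is C12H20.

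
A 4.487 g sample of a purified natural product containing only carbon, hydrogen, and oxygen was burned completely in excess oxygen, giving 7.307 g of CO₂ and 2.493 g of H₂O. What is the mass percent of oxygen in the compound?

mol C = 7.307 g CO₂ ÷ 44.009 g/mol = 0.16603 mol
mol H = 2 × 2.493 g H₂O ÷ 18.015 g/mol = 0.27677 mol
mass O = 4.487 − (1.9942 + 0.27898) = 2.2138 g → mol O = 2.2138 ÷ 15.999 = 0.13837 mol
mass % O = 2.2138 g ÷ 4.487 g × 100%

49.34%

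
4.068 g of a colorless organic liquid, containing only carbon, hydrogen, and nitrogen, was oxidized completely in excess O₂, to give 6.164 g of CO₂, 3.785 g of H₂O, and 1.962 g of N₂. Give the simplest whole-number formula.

mol C = 6.164 g CO₂ ÷ 44.009 g/mol = 0.14006 mol
mol H = 2 × 3.785 g H₂O ÷ 18.015 g/mol = 0.42021 mol
mol N = 2 × 1.962 g N₂ ÷ 28.014 g/mol = 0.14007 mol
Divide by the smallest (0.14006 mol): C 1.000, H 3.000, N 1.000

CH3N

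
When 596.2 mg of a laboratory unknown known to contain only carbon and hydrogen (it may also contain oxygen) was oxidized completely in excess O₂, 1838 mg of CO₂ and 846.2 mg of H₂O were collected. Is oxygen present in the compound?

mol C = 1.838 g CO₂ ÷ 44.009 g/mol = 0.041764 mol
mol H = 2 × 0.8462 g H₂O ÷ 18.015 g/mol = 0.093944 mol
C and H together account for 0.59633 g — essentially the entire 0.5962 g sample — so the compound contains no oxygen.

no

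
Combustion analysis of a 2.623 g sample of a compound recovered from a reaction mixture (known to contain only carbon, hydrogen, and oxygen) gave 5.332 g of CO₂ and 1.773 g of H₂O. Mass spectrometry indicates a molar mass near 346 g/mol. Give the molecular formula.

C16H26O8

mol C = 5.332 g CO₂ ÷ 44.009 g/mol = 0.12116 mol
mol H = 2 × 1.773 g H₂O ÷ 18.015 g/mol = 0.19684 mol
mass O = 2.623 − (1.4552 + 0.19841) = 0.96937 g → mol O = 0.96937 ÷ 15.999 = 0.060590 mol
Divide by the smallest (0.060590 mol): C 2.000, H 3.249, O 1.000
Multiplying each by 4 gives whole numbers: C 8.00, H 12.99, O 4.00
Empirical formula: C8H13O4
Empirical-formula mass = 173.19 g/mol; 346 ÷ 173.19 ≈ 2, so the molecular formula is C16H26O8.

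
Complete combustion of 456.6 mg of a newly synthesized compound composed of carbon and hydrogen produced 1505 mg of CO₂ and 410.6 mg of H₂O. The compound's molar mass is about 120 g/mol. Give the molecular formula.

mol C = 1.505 g CO₂ ÷ 44.009 g/mol = 0.034198 mol
mol H = 2 × 0.4106 g H₂O ÷ 18.015 g/mol = 0.045584 mol
Divide by the smallest (0.034198 mol): C 1.000, H 1.333
Multiplying each by 3 gives whole numbers: C 3.00, H 4.00
Empirical formula: C3H4
Empirical-formula mass = 40.06 g/mol; 120 ÷ 40.06 ≈ 3, so the molecular formula is C9H12.

C9H12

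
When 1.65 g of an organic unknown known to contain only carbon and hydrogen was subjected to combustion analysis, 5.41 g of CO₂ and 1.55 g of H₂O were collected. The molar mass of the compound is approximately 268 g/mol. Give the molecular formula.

mol C = 5.41 g CO₂ ÷ 44.009 g/mol = 0.1229 mol
mol H = 2 × 1.55 g H₂O ÷ 18.015 g/mol = 0.1721 mol
Divide by the smallest (0.1229 mol): C 1.000, H 1.400
Multiplying each by 5 gives whole numbers: C 5.00, H 7.00
Empirical formula: C5H7
Empirical-formula mass = 67.11 g/mol; 268 ÷ 67.11 ≈ 4, so the molecular formula is C20H28.

C20H28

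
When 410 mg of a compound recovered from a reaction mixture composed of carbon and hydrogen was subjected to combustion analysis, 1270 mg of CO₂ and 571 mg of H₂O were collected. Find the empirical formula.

C5H11

mol C = 1.27 g CO₂ ÷ 44.009 g/mol = 0.02886 mol
mol H = 2 × 0.571 g H₂O ÷ 18.015 g/mol = 0.06339 mol
Divide by the smallest (0.02886 mol): C 1.000, H 2.197
Multiplying each by 5 gives whole numbers: C 5.00, H 10.98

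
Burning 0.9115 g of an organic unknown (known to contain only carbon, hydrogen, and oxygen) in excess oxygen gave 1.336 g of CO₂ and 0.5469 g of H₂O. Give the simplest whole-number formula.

CH2O

mol C = 1.336 g CO₂ ÷ 44.009 g/mol = 0.030357 mol
mol H = 2 × 0.5469 g H₂O ÷ 18.015 g/mol = 0.060716 mol
mass O = 0.9115 − (0.36462 + 0.061202) = 0.48568 g → mol O = 0.48568 ÷ 15.999 = 0.030357 mol
Divide by the smallest (0.030357 mol): C 1.000, H 2.000, O 1.000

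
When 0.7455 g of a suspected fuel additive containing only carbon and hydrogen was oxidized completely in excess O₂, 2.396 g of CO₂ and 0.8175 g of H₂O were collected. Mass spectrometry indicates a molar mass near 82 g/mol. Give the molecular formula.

mol C = 2.396 g CO₂ ÷ 44.009 g/mol = 0.054443 mol
mol H = 2 × 0.8175 g H₂O ÷ 18.015 g/mol = 0.090758 mol
Divide by the smallest (0.054443 mol): C 1.000, H 1.667
Multiplying each by 3 gives whole numbers: C 3.00, H 5.00
Empirical formula: C3H5
Empirical-formula mass = 41.07 g/mol; 82 ÷ 41.07 ≈ 2, so the molecular formula is C6H10.

C6H10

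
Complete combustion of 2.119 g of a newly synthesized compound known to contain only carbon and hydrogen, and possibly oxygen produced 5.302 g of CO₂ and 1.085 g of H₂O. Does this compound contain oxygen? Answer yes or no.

mol C = 5.302 g CO₂ ÷ 44.009 g/mol = 0.12048 mol
mol H = 2 × 1.085 g H₂O ÷ 18.015 g/mol = 0.12046 mol
C and H account for only 1.5684 g of the 2.119 g sample; the remaining 0.55055 g must be oxygen.

yes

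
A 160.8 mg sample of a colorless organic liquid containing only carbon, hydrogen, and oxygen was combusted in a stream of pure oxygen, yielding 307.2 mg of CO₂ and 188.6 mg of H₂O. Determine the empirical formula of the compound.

mol C = 0.3072 g CO₂ ÷ 44.009 g/mol = 0.0069804 mol
mol H = 2 × 0.1886 g H₂O ÷ 18.015 g/mol = 0.020938 mol
mass O = 0.1608 − (0.083841 + 0.021106) = 0.055853 g → mol O = 0.055853 ÷ 15.999 = 0.0034910 mol
Divide by the smallest (0.0034910 mol): C 2.000, H 5.998, O 1.000

C2H6O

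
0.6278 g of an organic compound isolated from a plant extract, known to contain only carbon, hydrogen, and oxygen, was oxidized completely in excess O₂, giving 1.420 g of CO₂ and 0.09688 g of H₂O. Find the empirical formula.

C9H3O4

mol C = 1.420 g CO₂ ÷ 44.009 g/mol = 0.032266 mol
mol H = 2 × 0.09688 g H₂O ÷ 18.015 g/mol = 0.010755 mol
mass O = 0.6278 − (0.38755 + 0.010842) = 0.22941 g → mol O = 0.22941 ÷ 15.999 = 0.014339 mol
Divide by the smallest (0.010755 mol): C 3.000, H 1.000, O 1.333
Multiplying each by 3 gives whole numbers: C 9.00, H 3.00, O 4.00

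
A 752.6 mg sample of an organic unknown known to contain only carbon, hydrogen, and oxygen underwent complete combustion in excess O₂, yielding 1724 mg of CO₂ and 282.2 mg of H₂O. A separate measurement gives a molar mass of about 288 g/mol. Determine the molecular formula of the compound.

C15H12O6

mol C = 1.724 g CO₂ ÷ 44.009 g/mol = 0.039174 mol
mol H = 2 × 0.2822 g H₂O ÷ 18.015 g/mol = 0.031329 mol
mass O = 0.7526 − (0.47052 + 0.031580) = 0.25050 g → mol O = 0.25050 ÷ 15.999 = 0.015657 mol
Divide by the smallest (0.015657 mol): C 2.502, H 2.001, O 1.000
Multiplying each by 2 gives whole numbers: C 5.00, H 4.00, O 2.00
Empirical formula: C5H4O2
Empirical-formula mass = 96.08 g/mol; 288 ÷ 96.08 ≈ 3, so the molecular formula is C15H12O6.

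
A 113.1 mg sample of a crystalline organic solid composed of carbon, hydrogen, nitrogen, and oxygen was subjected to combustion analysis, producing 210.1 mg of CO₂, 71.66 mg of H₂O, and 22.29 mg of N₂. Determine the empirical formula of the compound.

C3H5NO

mol C = 0.2101 g CO₂ ÷ 44.009 g/mol = 0.0047740 mol
mol H = 2 × 0.07166 g H₂O ÷ 18.015 g/mol = 0.0079556 mol
mol N = 2 × 0.02229 g N₂ ÷ 28.014 g/mol = 0.0015913 mol
mass O = 0.1131 − (0.057341 + 0.0080192 + 0.022290) = 0.025450 g → mol O = 0.025450 ÷ 15.999 = 0.0015907 mol
Divide by the smallest (0.0015907 mol): C 3.001, H 5.001, N 1.000, O 1.000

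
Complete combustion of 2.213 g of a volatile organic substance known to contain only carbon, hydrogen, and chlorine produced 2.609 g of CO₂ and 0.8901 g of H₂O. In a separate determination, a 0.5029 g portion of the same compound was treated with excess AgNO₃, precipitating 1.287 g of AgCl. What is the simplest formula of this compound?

C3H5Cl2

mol C = 2.609 g CO₂ ÷ 44.009 g/mol = 0.059283 mol
mol H = 2 × 0.8901 g H₂O ÷ 18.015 g/mol = 0.098818 mol
From the AgCl data: mol Cl per gram of compound = (1.287 ÷ 143.318) ÷ 0.5029 = 0.017856 mol/g, so in the 2.213 g combustion sample mol Cl = 0.039516 mol
Divide by the smallest (0.039516 mol): C 1.500, H 2.501, Cl 1.000
Multiplying each by 2 gives whole numbers: C 3.00, H 5.00, Cl 2.00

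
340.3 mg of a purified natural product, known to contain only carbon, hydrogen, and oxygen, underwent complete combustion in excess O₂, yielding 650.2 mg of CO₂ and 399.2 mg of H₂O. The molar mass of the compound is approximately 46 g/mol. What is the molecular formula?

mol C = 0.6502 g CO₂ ÷ 44.009 g/mol = 0.014774 mol
mol H = 2 × 0.3992 g H₂O ÷ 18.015 g/mol = 0.044319 mol
mass O = 0.3403 − (0.17745 + 0.044673) = 0.11817 g → mol O = 0.11817 ÷ 15.999 = 0.0073863 mol
Divide by the smallest (0.0073863 mol): C 2.000, H 6.000, O 1.000
Empirical formula: C2H6O
Empirical-formula mass = 46.07 g/mol; 46 ÷ 46.07 ≈ 1, so the molecular formula is C2H6O.

C2H6O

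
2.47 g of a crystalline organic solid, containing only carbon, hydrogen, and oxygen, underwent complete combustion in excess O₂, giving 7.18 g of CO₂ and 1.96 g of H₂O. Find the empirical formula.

C9H12O

mol C = 7.18 g CO₂ ÷ 44.009 g/mol = 0.1631 mol
mol H = 2 × 1.96 g H₂O ÷ 18.015 g/mol = 0.2176 mol
mass O = 2.47 − (1.960 + 0.2193) = 0.2911 g → mol O = 0.2911 ÷ 15.999 = 0.01819 mol
Divide by the smallest (0.01819 mol): C 8.967, H 11.960, O 1.000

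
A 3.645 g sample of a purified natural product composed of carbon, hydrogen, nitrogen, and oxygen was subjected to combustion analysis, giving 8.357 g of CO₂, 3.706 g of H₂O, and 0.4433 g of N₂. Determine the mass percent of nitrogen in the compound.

mol C = 8.357 g CO₂ ÷ 44.009 g/mol = 0.18989 mol
mol H = 2 × 3.706 g H₂O ÷ 18.015 g/mol = 0.41143 mol
mol N = 2 × 0.4433 g N₂ ÷ 28.014 g/mol = 0.031648 mol
mass O = 3.645 − (2.2808 + 0.41473 + 0.44330) = 0.50617 g → mol O = 0.50617 ÷ 15.999 = 0.031638 mol
mass % N = 0.44330 g ÷ 3.645 g × 100%

12.16%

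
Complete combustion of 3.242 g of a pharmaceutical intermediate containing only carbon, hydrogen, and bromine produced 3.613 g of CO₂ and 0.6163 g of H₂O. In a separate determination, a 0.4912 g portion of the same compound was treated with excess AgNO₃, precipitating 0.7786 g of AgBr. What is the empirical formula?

mol C = 3.613 g CO₂ ÷ 44.009 g/mol = 0.082097 mol
mol H = 2 × 0.6163 g H₂O ÷ 18.015 g/mol = 0.068421 mol
From the AgBr data: mol Br per gram of compound = (0.7786 ÷ 187.772) ÷ 0.4912 = 0.0084416 mol/g, so in the 3.242 g combustion sample mol Br = 0.027368 mol
Divide by the smallest (0.027368 mol): C 3.000, H 2.500, Br 1.000
Multiplying each by 2 gives whole numbers: C 6.00, H 5.00, Br 2.00

C6H5Br2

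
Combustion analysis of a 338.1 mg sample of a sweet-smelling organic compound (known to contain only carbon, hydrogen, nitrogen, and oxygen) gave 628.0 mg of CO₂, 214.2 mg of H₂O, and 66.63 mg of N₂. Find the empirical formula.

mol C = 0.6280 g CO₂ ÷ 44.009 g/mol = 0.014270 mol
mol H = 2 × 0.2142 g H₂O ÷ 18.015 g/mol = 0.023780 mol
mol N = 2 × 0.06663 g N₂ ÷ 28.014 g/mol = 0.0047569 mol
mass O = 0.3381 − (0.17139 + 0.023970 + 0.066630) = 0.076105 g → mol O = 0.076105 ÷ 15.999 = 0.0047569 mol
Divide by the smallest (0.0047569 mol): C 3.000, H 4.999, N 1.000, O 1.000

C3H5NO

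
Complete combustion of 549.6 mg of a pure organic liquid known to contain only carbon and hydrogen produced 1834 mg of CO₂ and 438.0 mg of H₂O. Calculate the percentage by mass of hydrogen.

8.92%

mol C = 1.834 g CO₂ ÷ 44.009 g/mol = 0.041673 mol
mol H = 2 × 0.4380 g H₂O ÷ 18.015 g/mol = 0.048626 mol
mass % H = 0.049015 g ÷ 0.5496 g × 100%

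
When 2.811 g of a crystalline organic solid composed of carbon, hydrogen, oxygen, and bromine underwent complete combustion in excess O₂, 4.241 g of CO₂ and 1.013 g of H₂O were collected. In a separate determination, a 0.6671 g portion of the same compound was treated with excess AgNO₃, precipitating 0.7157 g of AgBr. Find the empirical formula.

mol C = 4.241 g CO₂ ÷ 44.009 g/mol = 0.096367 mol
mol H = 2 × 1.013 g H₂O ÷ 18.015 g/mol = 0.11246 mol
From the AgBr data: mol Br per gram of compound = (0.7157 ÷ 187.772) ÷ 0.6671 = 0.0057136 mol/g, so in the 2.811 g combustion sample mol Br = 0.016061 mol
mass O = 2.811 − (1.1575 + 0.11336 + 1.2833) = 0.25685 g → mol O = 0.25685 ÷ 15.999 = 0.016054 mol
Divide by the smallest (0.016054 mol): C 6.003, H 7.005, Br 1.000, O 1.000

C6H7BrO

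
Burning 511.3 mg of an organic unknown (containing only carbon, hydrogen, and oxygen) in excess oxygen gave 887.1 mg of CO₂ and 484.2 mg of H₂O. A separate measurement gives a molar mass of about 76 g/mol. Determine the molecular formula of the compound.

mol C = 0.8871 g CO₂ ÷ 44.009 g/mol = 0.020157 mol
mol H = 2 × 0.4842 g H₂O ÷ 18.015 g/mol = 0.053755 mol
mass O = 0.5113 − (0.24211 + 0.054185) = 0.21501 g → mol O = 0.21501 ÷ 15.999 = 0.013439 mol
Divide by the smallest (0.013439 mol): C 1.500, H 4.000, O 1.000
Multiplying each by 2 gives whole numbers: C 3.00, H 8.00, O 2.00
Empirical formula: C3H8O2
Empirical-formula mass = 76.09 g/mol; 76 ÷ 76.09 ≈ 1, so the molecular formula is C3H8O2.

C3H8O2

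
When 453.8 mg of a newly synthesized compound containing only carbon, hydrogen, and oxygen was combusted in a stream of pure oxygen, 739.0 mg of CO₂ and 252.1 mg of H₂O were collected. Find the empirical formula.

C6H10O5

mol C = 0.7390 g CO₂ ÷ 44.009 g/mol = 0.016792 mol
mol H = 2 × 0.2521 g H₂O ÷ 18.015 g/mol = 0.027988 mol
mass O = 0.4538 − (0.20169 + 0.028212) = 0.22390 g → mol O = 0.22390 ÷ 15.999 = 0.013995 mol
Divide by the smallest (0.013995 mol): C 1.200, H 2.000, O 1.000
Multiplying each by 5 gives whole numbers: C 6.00, H 10.00, O 5.00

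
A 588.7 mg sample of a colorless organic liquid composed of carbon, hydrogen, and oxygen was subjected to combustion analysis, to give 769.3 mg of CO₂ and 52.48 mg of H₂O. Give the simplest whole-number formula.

C3HO4

mol C = 0.7693 g CO₂ ÷ 44.009 g/mol = 0.017481 mol
mol H = 2 × 0.05248 g H₂O ÷ 18.015 g/mol = 0.0058263 mol
mass O = 0.5887 − (0.20996 + 0.0058729) = 0.37287 g → mol O = 0.37287 ÷ 15.999 = 0.023306 mol
Divide by the smallest (0.0058263 mol): C 3.000, H 1.000, O 4.000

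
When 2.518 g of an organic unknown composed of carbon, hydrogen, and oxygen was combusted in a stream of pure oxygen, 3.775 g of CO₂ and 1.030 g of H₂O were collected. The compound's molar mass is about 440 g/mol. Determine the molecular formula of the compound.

C15H20O15

mol C = 3.775 g CO₂ ÷ 44.009 g/mol = 0.085778 mol
mol H = 2 × 1.030 g H₂O ÷ 18.015 g/mol = 0.11435 mol
mass O = 2.518 − (1.0303 + 0.11526) = 1.3725 g → mol O = 1.3725 ÷ 15.999 = 0.085784 mol
Divide by the smallest (0.085778 mol): C 1.000, H 1.333, O 1.000
Multiplying each by 3 gives whole numbers: C 3.00, H 4.00, O 3.00
Empirical formula: C3H4O3
Empirical-formula mass = 88.06 g/mol; 440 ÷ 88.06 ≈ 5, so the molecular formula is C15H20O15.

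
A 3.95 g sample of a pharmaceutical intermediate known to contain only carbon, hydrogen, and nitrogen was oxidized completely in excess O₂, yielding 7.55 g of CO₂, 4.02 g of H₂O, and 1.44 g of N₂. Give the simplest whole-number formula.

mol C = 7.55 g CO₂ ÷ 44.009 g/mol = 0.1716 mol
mol H = 2 × 4.02 g H₂O ÷ 18.015 g/mol = 0.4463 mol
mol N = 2 × 1.44 g N₂ ÷ 28.014 g/mol = 0.1028 mol
Divide by the smallest (0.1028 mol): C 1.669, H 4.341, N 1.000
Multiplying each by 3 gives whole numbers: C 5.01, H 13.02, N 3.00

C5H13N3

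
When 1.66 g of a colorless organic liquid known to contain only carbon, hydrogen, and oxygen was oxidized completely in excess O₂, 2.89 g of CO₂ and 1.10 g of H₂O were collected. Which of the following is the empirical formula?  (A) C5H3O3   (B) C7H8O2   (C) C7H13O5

(C) C7H13O5

mol C = 2.89 g CO₂ ÷ 44.009 g/mol = 0.06567 mol
mol H = 2 × 1.10 g H₂O ÷ 18.015 g/mol = 0.1221 mol
mass O = 1.66 − (0.7887 + 0.1231) = 0.7482 g → mol O = 0.7482 ÷ 15.999 = 0.04676 mol
Divide by the smallest (0.04676 mol): C 1.404, H 2.611, O 1.000
Multiplying each by 5 gives whole numbers: C 7.02, H 13.06, O 5.00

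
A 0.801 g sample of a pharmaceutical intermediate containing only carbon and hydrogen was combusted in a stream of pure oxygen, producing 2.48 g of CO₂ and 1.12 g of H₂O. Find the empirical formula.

mol C = 2.48 g CO₂ ÷ 44.009 g/mol = 0.05635 mol
mol H = 2 × 1.12 g H₂O ÷ 18.015 g/mol = 0.1243 mol
Divide by the smallest (0.05635 mol): C 1.000, H 2.206
Multiplying each by 5 gives whole numbers: C 5.00, H 11.03

C5H11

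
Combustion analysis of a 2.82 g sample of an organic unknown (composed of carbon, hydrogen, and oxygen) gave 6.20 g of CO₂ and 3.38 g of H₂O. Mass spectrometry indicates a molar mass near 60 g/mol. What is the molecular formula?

mol C = 6.20 g CO₂ ÷ 44.009 g/mol = 0.1409 mol
mol H = 2 × 3.38 g H₂O ÷ 18.015 g/mol = 0.3752 mol
mass O = 2.82 − (1.692 + 0.3782) = 0.7496 g → mol O = 0.7496 ÷ 15.999 = 0.04686 mol
Divide by the smallest (0.04686 mol): C 3.007, H 8.009, O 1.000
Empirical formula: C3H8O
Empirical-formula mass = 60.10 g/mol; 60 ÷ 60.10 ≈ 1, so the molecular formula is C3H8O.

C3H8O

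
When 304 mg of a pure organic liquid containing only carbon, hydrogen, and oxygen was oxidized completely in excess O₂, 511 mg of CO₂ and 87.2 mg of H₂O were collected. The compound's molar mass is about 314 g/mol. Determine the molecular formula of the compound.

mol C = 0.511 g CO₂ ÷ 44.009 g/mol = 0.01161 mol
mol H = 2 × 0.0872 g H₂O ÷ 18.015 g/mol = 0.009681 mol
mass O = 0.304 − (0.1395 + 0.009758) = 0.1548 g → mol O = 0.1548 ÷ 15.999 = 0.009674 mol
Divide by the smallest (0.009674 mol): C 1.200, H 1.001, O 1.000
Multiplying each by 5 gives whole numbers: C 6.00, H 5.00, O 5.00
Empirical formula: C6H5O5
Empirical-formula mass = 157.10 g/mol; 314 ÷ 157.10 ≈ 2, so the molecular formula is C12H10O10.

C12H10O10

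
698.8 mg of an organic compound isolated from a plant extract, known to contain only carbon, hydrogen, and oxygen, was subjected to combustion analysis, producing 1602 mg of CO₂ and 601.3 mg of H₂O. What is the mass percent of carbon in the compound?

mol C = 1.602 g CO₂ ÷ 44.009 g/mol = 0.036402 mol
mol H = 2 × 0.6013 g H₂O ÷ 18.015 g/mol = 0.066755 mol
mass O = 0.6988 − (0.43722 + 0.067290) = 0.19429 g → mol O = 0.19429 ÷ 15.999 = 0.012144 mol
mass % C = 0.43722 g ÷ 0.6988 g × 100%

62.57%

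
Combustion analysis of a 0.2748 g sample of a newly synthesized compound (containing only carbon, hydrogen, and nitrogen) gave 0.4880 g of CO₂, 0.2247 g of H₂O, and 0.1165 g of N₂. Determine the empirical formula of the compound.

C4H9N3

mol C = 0.4880 g CO₂ ÷ 44.009 g/mol = 0.011089 mol
mol H = 2 × 0.2247 g H₂O ÷ 18.015 g/mol = 0.024946 mol
mol N = 2 × 0.1165 g N₂ ÷ 28.014 g/mol = 0.0083173 mol
Divide by the smallest (0.0083173 mol): C 1.333, H 2.999, N 1.000
Multiplying each by 3 gives whole numbers: C 4.00, H 9.00, N 3.00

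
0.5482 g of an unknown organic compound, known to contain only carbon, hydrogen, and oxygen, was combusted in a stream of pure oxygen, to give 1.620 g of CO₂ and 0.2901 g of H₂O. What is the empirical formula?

C8H7O

mol C = 1.620 g CO₂ ÷ 44.009 g/mol = 0.036811 mol
mol H = 2 × 0.2901 g H₂O ÷ 18.015 g/mol = 0.032206 mol
mass O = 0.5482 − (0.44213 + 0.032464) = 0.073603 g → mol O = 0.073603 ÷ 15.999 = 0.0046005 mol
Divide by the smallest (0.0046005 mol): C 8.001, H 7.001, O 1.000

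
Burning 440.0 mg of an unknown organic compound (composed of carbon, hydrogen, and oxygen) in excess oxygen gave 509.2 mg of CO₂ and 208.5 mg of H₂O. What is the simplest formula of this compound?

mol C = 0.5092 g CO₂ ÷ 44.009 g/mol = 0.011570 mol
mol H = 2 × 0.2085 g H₂O ÷ 18.015 g/mol = 0.023147 mol
mass O = 0.4400 − (0.13897 + 0.023333) = 0.27770 g → mol O = 0.27770 ÷ 15.999 = 0.017357 mol
Divide by the smallest (0.011570 mol): C 1.000, H 2.001, O 1.500
Multiplying each by 2 gives whole numbers: C 2.00, H 4.00, O 3.00

C2H4O3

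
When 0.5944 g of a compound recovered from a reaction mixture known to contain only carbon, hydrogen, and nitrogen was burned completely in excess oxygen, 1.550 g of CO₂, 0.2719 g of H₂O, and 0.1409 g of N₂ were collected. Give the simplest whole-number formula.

mol C = 1.550 g CO₂ ÷ 44.009 g/mol = 0.035220 mol
mol H = 2 × 0.2719 g H₂O ÷ 18.015 g/mol = 0.030186 mol
mol N = 2 × 0.1409 g N₂ ÷ 28.014 g/mol = 0.010059 mol
Divide by the smallest (0.010059 mol): C 3.501, H 3.001, N 1.000
Multiplying each by 2 gives whole numbers: C 7.00, H 6.00, N 2.00

C7H6N2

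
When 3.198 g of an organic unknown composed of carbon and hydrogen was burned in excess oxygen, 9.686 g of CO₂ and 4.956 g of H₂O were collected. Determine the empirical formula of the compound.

mol C = 9.686 g CO₂ ÷ 44.009 g/mol = 0.22009 mol
mol H = 2 × 4.956 g H₂O ÷ 18.015 g/mol = 0.55021 mol
Divide by the smallest (0.22009 mol): C 1.000, H 2.500
Multiplying each by 2 gives whole numbers: C 2.00, H 5.00

C2H5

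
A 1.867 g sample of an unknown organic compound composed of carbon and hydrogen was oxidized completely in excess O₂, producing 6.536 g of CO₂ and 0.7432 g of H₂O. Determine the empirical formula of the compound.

mol C = 6.536 g CO₂ ÷ 44.009 g/mol = 0.14852 mol
mol H = 2 × 0.7432 g H₂O ÷ 18.015 g/mol = 0.082509 mol
Divide by the smallest (0.082509 mol): C 1.800, H 1.000
Multiplying each by 5 gives whole numbers: C 9.00, H 5.00

C9H5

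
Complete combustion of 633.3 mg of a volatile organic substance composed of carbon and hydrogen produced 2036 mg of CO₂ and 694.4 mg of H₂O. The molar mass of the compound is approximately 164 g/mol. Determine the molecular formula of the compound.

C12H20

mol C = 2.036 g CO₂ ÷ 44.009 g/mol = 0.046263 mol
mol H = 2 × 0.6944 g H₂O ÷ 18.015 g/mol = 0.077091 mol
Divide by the smallest (0.046263 mol): C 1.000, H 1.666
Multiplying each by 3 gives whole numbers: C 3.00, H 5.00
Empirical formula: C3H5
Empirical-formula mass = 41.07 g/mol; 164 ÷ 41.07 ≈ 4, so the molecular formula is C12H20.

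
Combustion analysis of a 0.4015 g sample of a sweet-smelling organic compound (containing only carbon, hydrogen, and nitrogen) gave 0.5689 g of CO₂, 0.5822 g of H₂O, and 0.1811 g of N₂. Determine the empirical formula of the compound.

CH5N

mol C = 0.5689 g CO₂ ÷ 44.009 g/mol = 0.012927 mol
mol H = 2 × 0.5822 g H₂O ÷ 18.015 g/mol = 0.064635 mol
mol N = 2 × 0.1811 g N₂ ÷ 28.014 g/mol = 0.012929 mol
Divide by the smallest (0.012927 mol): C 1.000, H 5.000, N 1.000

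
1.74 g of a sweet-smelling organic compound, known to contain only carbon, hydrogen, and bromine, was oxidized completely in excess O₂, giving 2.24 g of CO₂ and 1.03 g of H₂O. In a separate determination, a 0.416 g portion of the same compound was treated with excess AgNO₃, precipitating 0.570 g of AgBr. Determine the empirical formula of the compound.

mol C = 2.24 g CO₂ ÷ 44.009 g/mol = 0.05090 mol
mol H = 2 × 1.03 g H₂O ÷ 18.015 g/mol = 0.1143 mol
From the AgBr data: mol Br per gram of compound = (0.570 ÷ 187.772) ÷ 0.416 = 0.007297 mol/g, so in the 1.74 g combustion sample mol Br = 0.01270 mol
Divide by the smallest (0.01270 mol): C 4.009, H 9.006, Br 1.000

C4H9Br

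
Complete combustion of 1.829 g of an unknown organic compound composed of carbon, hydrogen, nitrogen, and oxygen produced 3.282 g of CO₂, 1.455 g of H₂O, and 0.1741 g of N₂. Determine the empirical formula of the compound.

C6H13NO3

mol C = 3.282 g CO₂ ÷ 44.009 g/mol = 0.074576 mol
mol H = 2 × 1.455 g H₂O ÷ 18.015 g/mol = 0.16153 mol
mol N = 2 × 0.1741 g N₂ ÷ 28.014 g/mol = 0.012429 mol
mass O = 1.829 − (0.89573 + 0.16282 + 0.17410) = 0.59635 g → mol O = 0.59635 ÷ 15.999 = 0.037274 mol
Divide by the smallest (0.012429 mol): C 6.000, H 12.996, N 1.000, O 2.999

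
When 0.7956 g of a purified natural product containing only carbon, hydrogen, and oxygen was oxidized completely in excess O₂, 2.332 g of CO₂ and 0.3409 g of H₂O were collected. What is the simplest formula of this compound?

C7H5O

mol C = 2.332 g CO₂ ÷ 44.009 g/mol = 0.052989 mol
mol H = 2 × 0.3409 g H₂O ÷ 18.015 g/mol = 0.037846 mol
mass O = 0.7956 − (0.63645 + 0.038149) = 0.12100 g → mol O = 0.12100 ÷ 15.999 = 0.0075629 mol
Divide by the smallest (0.0075629 mol): C 7.006, H 5.004, O 1.000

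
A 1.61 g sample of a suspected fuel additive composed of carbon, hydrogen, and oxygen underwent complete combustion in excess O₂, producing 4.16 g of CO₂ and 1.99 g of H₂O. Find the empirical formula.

C6H14O

mol C = 4.16 g CO₂ ÷ 44.009 g/mol = 0.09453 mol
mol H = 2 × 1.99 g H₂O ÷ 18.015 g/mol = 0.2209 mol
mass O = 1.61 − (1.135 + 0.2227) = 0.2520 g → mol O = 0.2520 ÷ 15.999 = 0.01575 mol
Divide by the smallest (0.01575 mol): C 6.002, H 14.029, O 1.000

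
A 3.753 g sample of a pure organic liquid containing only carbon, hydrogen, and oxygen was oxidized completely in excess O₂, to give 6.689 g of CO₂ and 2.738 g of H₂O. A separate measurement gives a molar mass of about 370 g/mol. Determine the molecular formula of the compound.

mol C = 6.689 g CO₂ ÷ 44.009 g/mol = 0.15199 mol
mol H = 2 × 2.738 g H₂O ÷ 18.015 g/mol = 0.30397 mol
mass O = 3.753 − (1.8256 + 0.30640) = 1.6210 g → mol O = 1.6210 ÷ 15.999 = 0.10132 mol
Divide by the smallest (0.10132 mol): C 1.500, H 3.000, O 1.000
Multiplying each by 2 gives whole numbers: C 3.00, H 6.00, O 2.00
Empirical formula: C3H6O2
Empirical-formula mass = 74.08 g/mol; 370 ÷ 74.08 ≈ 5, so the molecular formula is C15H30O10.

C15H30O10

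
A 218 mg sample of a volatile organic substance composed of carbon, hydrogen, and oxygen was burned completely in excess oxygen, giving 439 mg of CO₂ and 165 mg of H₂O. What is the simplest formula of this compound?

mol C = 0.439 g CO₂ ÷ 44.009 g/mol = 0.009975 mol
mol H = 2 × 0.165 g H₂O ÷ 18.015 g/mol = 0.01832 mol
mass O = 0.218 − (0.1198 + 0.01846) = 0.07972 g → mol O = 0.07972 ÷ 15.999 = 0.004983 mol
Divide by the smallest (0.004983 mol): C 2.002, H 3.676, O 1.000
Multiplying each by 3 gives whole numbers: C 6.01, H 11.03, O 3.00

C6H11O3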